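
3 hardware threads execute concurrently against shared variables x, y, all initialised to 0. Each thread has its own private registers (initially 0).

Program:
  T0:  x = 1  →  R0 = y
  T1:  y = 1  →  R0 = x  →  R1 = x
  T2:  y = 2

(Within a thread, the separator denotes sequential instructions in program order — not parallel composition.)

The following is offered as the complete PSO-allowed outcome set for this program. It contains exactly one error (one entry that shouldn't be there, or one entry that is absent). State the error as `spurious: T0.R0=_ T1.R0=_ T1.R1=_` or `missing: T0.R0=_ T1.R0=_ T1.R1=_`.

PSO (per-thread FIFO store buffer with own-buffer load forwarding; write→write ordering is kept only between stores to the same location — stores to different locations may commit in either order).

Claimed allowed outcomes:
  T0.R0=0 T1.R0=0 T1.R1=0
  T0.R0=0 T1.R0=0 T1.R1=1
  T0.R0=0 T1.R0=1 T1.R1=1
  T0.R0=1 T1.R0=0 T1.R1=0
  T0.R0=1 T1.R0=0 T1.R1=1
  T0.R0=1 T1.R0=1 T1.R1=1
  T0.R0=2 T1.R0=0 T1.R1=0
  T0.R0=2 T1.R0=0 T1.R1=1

missing: T0.R0=2 T1.R0=1 T1.R1=1

outcome vector order: (T0.R0,T1.R0,T1.R1)
PSO (9): (0,0,0) (0,0,1) (0,1,1) (1,0,0) (1,0,1) (1,1,1) (2,0,0) (2,0,1) (2,1,1)
PSO∖claimed = {(2,1,1)}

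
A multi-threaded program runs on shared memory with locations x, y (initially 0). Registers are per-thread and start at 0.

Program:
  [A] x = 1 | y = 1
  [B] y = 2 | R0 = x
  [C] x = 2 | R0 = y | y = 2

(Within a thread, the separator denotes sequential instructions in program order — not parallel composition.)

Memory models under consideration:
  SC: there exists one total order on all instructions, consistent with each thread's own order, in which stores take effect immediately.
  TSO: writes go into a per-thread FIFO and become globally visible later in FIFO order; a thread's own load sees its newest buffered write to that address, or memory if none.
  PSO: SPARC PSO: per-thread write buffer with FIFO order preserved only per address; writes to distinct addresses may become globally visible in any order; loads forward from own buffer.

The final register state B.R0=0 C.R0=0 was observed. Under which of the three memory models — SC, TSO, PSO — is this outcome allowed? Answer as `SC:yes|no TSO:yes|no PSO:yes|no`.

SC:no TSO:yes PSO:yes

outcome vector order: (B.R0,C.R0)
SC: 8 outcomes — {<0 1>, <0 2>, <1 0>, <1 1>, <1 2>, <2 0>, <2 1>, <2 2>}
TSO: 9 outcomes — {<0 0>, <0 1>, <0 2>, <1 0>, <1 1>, <1 2>, <2 0>, <2 1>, <2 2>}
PSO: 9 outcomes — {<0 0>, <0 1>, <0 2>, <1 0>, <1 1>, <1 2>, <2 0>, <2 1>, <2 2>}
target <0 0> ∈ {TSO,PSO}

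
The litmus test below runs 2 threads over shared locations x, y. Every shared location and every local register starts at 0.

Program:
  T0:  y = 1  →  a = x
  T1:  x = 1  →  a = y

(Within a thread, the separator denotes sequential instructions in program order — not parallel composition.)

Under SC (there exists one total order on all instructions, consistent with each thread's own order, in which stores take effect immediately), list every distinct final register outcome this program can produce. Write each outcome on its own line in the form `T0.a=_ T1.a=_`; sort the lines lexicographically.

outcome vector order: (T0.a,T1.a)
|SC outcomes| = 3

T0.a=0 T1.a=1
T0.a=1 T1.a=0
T0.a=1 T1.a=1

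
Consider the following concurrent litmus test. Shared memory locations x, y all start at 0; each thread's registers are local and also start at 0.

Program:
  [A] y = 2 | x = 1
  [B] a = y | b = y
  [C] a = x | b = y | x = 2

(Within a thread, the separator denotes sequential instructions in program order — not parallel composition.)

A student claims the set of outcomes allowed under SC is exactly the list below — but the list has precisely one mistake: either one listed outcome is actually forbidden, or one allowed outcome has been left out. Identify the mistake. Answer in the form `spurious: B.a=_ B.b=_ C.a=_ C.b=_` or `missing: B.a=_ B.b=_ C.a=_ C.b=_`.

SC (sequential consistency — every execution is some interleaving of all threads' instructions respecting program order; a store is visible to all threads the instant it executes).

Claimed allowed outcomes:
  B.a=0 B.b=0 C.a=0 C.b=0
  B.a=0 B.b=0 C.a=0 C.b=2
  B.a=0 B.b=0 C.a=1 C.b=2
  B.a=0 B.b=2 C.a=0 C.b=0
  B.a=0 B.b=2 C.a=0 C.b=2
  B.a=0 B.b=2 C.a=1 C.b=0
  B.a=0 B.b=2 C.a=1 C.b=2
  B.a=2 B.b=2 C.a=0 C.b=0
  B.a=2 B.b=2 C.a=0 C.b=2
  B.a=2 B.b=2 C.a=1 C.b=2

outcome vector order: (B.a,B.b,C.a,C.b)
SC: 9 outcomes — {(0,0,0,0), (0,0,0,2), (0,0,1,2), (0,2,0,0), (0,2,0,2), (0,2,1,2), (2,2,0,0), (2,2,0,2), (2,2,1,2)}
claimed∖SC = {(0,2,1,0)}

spurious: B.a=0 B.b=2 C.a=1 C.b=0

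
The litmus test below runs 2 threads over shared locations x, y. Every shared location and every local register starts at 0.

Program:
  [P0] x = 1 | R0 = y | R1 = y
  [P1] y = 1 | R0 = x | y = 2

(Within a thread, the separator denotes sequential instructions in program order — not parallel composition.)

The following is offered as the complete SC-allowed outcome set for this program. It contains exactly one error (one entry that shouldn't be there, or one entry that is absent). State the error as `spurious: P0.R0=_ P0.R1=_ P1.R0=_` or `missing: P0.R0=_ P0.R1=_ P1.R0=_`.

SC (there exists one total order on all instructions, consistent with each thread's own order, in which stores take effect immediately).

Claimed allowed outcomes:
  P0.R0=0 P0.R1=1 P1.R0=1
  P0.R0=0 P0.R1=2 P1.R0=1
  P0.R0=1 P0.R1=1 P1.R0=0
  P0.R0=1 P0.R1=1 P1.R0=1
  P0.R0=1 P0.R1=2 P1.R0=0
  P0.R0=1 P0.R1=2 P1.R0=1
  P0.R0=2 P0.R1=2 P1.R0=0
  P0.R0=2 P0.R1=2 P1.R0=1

outcome vector order: (P0.R0,P0.R1,P1.R0)
under SC → 001, 011, 021, 110, 111, 120, 121, 220, 221
SC∖claimed = {001}

missing: P0.R0=0 P0.R1=0 P1.R0=1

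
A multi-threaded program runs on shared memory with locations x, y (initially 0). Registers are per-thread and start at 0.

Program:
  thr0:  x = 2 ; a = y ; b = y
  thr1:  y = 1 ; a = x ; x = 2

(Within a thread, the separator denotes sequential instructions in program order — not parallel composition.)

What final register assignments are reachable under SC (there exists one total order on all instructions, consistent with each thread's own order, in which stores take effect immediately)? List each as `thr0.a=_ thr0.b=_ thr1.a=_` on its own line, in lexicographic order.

thr0.a=0 thr0.b=0 thr1.a=2
thr0.a=0 thr0.b=1 thr1.a=2
thr0.a=1 thr0.b=1 thr1.a=0
thr0.a=1 thr0.b=1 thr1.a=2

outcome vector order: (thr0.a,thr0.b,thr1.a)
|SC outcomes| = 4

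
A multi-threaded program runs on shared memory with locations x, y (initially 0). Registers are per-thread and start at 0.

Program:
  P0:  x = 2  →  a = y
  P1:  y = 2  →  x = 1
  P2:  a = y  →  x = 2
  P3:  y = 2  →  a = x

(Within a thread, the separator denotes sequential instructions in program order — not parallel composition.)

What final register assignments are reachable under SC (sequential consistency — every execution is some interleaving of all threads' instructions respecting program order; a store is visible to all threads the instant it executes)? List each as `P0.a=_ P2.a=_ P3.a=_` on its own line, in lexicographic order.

P0.a=0 P2.a=0 P3.a=1
P0.a=0 P2.a=0 P3.a=2
P0.a=0 P2.a=2 P3.a=1
P0.a=0 P2.a=2 P3.a=2
P0.a=2 P2.a=0 P3.a=0
P0.a=2 P2.a=0 P3.a=1
P0.a=2 P2.a=0 P3.a=2
P0.a=2 P2.a=2 P3.a=0
P0.a=2 P2.a=2 P3.a=1
P0.a=2 P2.a=2 P3.a=2

outcome vector order: (P0.a,P2.a,P3.a)
|SC outcomes| = 10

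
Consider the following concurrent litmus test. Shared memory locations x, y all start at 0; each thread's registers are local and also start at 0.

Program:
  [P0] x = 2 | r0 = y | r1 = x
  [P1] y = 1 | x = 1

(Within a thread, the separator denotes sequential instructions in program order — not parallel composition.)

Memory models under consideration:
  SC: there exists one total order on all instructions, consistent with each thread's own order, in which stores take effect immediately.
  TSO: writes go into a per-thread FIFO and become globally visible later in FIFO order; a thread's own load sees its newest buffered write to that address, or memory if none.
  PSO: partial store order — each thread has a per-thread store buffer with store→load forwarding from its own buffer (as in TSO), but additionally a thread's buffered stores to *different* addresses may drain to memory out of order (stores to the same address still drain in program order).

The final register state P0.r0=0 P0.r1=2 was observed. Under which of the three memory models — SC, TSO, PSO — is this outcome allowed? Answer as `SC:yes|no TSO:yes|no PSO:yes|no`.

SC:yes TSO:yes PSO:yes

outcome vector order: (P0.r0,P0.r1)
[SC] allowed = {01 02 11 12}
[TSO] allowed = {01 02 11 12}
[PSO] allowed = {01 02 11 12}
target 02 ∈ {SC,TSO,PSO}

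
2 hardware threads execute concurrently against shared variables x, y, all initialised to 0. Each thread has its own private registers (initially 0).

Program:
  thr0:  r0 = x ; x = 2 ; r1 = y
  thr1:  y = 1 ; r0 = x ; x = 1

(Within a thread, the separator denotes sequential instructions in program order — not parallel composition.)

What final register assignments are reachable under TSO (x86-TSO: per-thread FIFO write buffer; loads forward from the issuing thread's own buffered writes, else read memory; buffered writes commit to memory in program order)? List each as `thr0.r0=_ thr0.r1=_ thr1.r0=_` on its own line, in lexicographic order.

thr0.r0=0 thr0.r1=0 thr1.r0=0
thr0.r0=0 thr0.r1=0 thr1.r0=2
thr0.r0=0 thr0.r1=1 thr1.r0=0
thr0.r0=0 thr0.r1=1 thr1.r0=2
thr0.r0=1 thr0.r1=1 thr1.r0=0

outcome vector order: (thr0.r0,thr0.r1,thr1.r0)
|TSO outcomes| = 5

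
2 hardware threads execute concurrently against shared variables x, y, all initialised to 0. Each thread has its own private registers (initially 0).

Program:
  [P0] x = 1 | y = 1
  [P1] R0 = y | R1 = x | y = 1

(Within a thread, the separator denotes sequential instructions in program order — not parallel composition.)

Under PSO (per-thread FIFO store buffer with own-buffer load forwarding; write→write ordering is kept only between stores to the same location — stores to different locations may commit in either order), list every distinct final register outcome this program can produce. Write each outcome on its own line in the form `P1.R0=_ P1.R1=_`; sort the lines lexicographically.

outcome vector order: (P1.R0,P1.R1)
|PSO outcomes| = 4

P1.R0=0 P1.R1=0
P1.R0=0 P1.R1=1
P1.R0=1 P1.R1=0
P1.R0=1 P1.R1=1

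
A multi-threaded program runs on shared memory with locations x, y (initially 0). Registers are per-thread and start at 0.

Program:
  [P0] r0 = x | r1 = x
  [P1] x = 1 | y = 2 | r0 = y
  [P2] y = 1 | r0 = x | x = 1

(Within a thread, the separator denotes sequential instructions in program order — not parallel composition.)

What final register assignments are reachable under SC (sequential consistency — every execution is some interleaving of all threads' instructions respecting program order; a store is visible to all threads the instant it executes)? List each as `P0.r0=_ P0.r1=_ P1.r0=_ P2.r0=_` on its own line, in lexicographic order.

outcome vector order: (P0.r0,P0.r1,P1.r0,P2.r0)
|SC outcomes| = 9

P0.r0=0 P0.r1=0 P1.r0=1 P2.r0=1
P0.r0=0 P0.r1=0 P1.r0=2 P2.r0=0
P0.r0=0 P0.r1=0 P1.r0=2 P2.r0=1
P0.r0=0 P0.r1=1 P1.r0=1 P2.r0=1
P0.r0=0 P0.r1=1 P1.r0=2 P2.r0=0
P0.r0=0 P0.r1=1 P1.r0=2 P2.r0=1
P0.r0=1 P0.r1=1 P1.r0=1 P2.r0=1
P0.r0=1 P0.r1=1 P1.r0=2 P2.r0=0
P0.r0=1 P0.r1=1 P1.r0=2 P2.r0=1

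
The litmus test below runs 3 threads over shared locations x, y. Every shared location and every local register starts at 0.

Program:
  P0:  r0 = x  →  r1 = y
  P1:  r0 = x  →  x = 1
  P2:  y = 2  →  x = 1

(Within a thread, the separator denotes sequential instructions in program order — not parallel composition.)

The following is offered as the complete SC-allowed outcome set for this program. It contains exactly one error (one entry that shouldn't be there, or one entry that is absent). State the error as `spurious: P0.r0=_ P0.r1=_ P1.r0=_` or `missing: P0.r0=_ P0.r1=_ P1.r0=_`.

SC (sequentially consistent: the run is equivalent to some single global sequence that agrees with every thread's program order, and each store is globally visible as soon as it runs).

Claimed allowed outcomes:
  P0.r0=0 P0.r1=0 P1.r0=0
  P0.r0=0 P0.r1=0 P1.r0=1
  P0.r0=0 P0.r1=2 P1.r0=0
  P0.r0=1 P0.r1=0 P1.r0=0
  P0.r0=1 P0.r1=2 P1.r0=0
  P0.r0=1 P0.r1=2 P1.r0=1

outcome vector order: (P0.r0,P0.r1,P1.r0)
under SC → 0/0/0, 0/0/1, 0/2/0, 0/2/1, 1/0/0, 1/2/0, 1/2/1
SC∖claimed = {0/2/1}

missing: P0.r0=0 P0.r1=2 P1.r0=1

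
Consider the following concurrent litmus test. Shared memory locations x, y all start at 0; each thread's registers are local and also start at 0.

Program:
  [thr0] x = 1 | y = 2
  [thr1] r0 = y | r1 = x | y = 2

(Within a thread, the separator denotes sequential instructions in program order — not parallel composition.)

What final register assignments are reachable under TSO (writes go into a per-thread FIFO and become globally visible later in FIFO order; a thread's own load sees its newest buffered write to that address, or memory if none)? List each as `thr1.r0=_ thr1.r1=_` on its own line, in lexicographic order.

thr1.r0=0 thr1.r1=0
thr1.r0=0 thr1.r1=1
thr1.r0=2 thr1.r1=1

outcome vector order: (thr1.r0,thr1.r1)
|TSO outcomes| = 3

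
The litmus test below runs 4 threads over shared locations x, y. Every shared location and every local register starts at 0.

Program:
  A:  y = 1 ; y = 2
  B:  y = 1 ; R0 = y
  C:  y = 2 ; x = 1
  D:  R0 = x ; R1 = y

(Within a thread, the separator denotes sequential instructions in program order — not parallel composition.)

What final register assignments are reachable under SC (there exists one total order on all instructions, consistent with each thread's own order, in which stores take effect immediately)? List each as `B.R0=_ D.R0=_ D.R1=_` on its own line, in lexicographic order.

B.R0=1 D.R0=0 D.R1=0
B.R0=1 D.R0=0 D.R1=1
B.R0=1 D.R0=0 D.R1=2
B.R0=1 D.R0=1 D.R1=1
B.R0=1 D.R0=1 D.R1=2
B.R0=2 D.R0=0 D.R1=0
B.R0=2 D.R0=0 D.R1=1
B.R0=2 D.R0=0 D.R1=2
B.R0=2 D.R0=1 D.R1=1
B.R0=2 D.R0=1 D.R1=2

outcome vector order: (B.R0,D.R0,D.R1)
|SC outcomes| = 10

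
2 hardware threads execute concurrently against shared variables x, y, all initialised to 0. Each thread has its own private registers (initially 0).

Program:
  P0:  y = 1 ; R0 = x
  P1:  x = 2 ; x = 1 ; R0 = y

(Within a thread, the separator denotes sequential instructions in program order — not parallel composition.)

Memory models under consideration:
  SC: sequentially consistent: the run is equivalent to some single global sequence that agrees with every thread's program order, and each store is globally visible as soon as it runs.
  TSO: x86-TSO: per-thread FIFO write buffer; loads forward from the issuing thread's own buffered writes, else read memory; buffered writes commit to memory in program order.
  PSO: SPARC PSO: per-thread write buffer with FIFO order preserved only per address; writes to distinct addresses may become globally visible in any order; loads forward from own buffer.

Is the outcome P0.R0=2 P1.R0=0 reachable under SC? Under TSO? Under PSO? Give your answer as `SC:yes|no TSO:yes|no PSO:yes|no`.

outcome vector order: (P0.R0,P1.R0)
[SC] allowed = {<0 1>, <1 0>, <1 1>, <2 1>}
[TSO] allowed = {<0 0>, <0 1>, <1 0>, <1 1>, <2 0>, <2 1>}
[PSO] allowed = {<0 0>, <0 1>, <1 0>, <1 1>, <2 0>, <2 1>}
target <2 0> ∈ {TSO,PSO}

SC:no TSO:yes PSO:yes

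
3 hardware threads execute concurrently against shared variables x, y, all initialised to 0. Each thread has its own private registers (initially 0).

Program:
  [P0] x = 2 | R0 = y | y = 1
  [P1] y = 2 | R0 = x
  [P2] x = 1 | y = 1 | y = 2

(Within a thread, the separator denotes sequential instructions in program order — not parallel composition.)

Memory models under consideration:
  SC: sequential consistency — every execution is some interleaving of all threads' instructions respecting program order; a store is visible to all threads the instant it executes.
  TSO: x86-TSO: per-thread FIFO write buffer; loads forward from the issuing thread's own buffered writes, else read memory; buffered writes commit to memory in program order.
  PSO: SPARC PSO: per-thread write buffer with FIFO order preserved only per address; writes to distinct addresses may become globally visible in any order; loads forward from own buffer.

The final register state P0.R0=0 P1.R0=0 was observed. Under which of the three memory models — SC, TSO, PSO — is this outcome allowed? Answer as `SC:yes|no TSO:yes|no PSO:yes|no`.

outcome vector order: (P0.R0,P1.R0)
under SC → (0,1); (0,2); (1,0); (1,1); (1,2); (2,0); (2,1); (2,2)
under TSO → (0,0); (0,1); (0,2); (1,0); (1,1); (1,2); (2,0); (2,1); (2,2)
under PSO → (0,0); (0,1); (0,2); (1,0); (1,1); (1,2); (2,0); (2,1); (2,2)
target (0,0) ∈ {TSO,PSO}

SC:no TSO:yes PSO:yes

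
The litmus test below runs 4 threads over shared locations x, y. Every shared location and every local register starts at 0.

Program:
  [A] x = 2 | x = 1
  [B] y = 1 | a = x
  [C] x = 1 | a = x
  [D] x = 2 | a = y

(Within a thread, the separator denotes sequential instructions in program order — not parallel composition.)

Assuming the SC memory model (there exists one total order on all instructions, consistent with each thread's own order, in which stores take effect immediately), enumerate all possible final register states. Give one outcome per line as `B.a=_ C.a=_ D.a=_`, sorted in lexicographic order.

outcome vector order: (B.a,C.a,D.a)
|SC outcomes| = 10

B.a=0 C.a=1 D.a=1
B.a=0 C.a=2 D.a=1
B.a=1 C.a=1 D.a=0
B.a=1 C.a=1 D.a=1
B.a=1 C.a=2 D.a=0
B.a=1 C.a=2 D.a=1
B.a=2 C.a=1 D.a=0
B.a=2 C.a=1 D.a=1
B.a=2 C.a=2 D.a=0
B.a=2 C.a=2 D.a=1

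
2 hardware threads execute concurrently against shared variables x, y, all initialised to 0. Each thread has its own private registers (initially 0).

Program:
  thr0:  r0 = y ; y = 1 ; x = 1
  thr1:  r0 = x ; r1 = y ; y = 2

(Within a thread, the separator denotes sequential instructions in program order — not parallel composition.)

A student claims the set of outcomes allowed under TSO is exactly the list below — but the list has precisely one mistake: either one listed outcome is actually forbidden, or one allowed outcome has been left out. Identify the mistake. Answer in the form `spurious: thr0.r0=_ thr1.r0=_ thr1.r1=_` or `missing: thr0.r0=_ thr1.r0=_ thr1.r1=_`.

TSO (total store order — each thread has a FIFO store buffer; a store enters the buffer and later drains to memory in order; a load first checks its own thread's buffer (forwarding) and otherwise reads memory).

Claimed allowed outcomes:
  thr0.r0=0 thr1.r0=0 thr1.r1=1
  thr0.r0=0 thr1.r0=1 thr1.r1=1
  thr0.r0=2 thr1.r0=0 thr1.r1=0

outcome vector order: (thr0.r0,thr1.r0,thr1.r1)
under TSO → 0/0/0, 0/0/1, 0/1/1, 2/0/0
TSO∖claimed = {0/0/0}

missing: thr0.r0=0 thr1.r0=0 thr1.r1=0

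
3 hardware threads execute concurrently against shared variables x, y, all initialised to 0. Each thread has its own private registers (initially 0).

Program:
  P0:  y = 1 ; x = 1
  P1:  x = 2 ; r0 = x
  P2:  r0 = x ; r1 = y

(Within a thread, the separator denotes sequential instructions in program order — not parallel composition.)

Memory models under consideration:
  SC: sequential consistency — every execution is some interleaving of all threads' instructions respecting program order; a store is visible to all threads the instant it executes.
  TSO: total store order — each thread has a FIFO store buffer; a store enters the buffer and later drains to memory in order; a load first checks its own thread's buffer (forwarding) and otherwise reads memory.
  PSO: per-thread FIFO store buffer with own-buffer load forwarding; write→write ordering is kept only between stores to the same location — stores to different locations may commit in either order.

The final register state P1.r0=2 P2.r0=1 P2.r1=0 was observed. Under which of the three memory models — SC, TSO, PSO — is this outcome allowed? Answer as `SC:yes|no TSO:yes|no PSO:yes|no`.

SC:no TSO:no PSO:yes

outcome vector order: (P1.r0,P2.r0,P2.r1)
SC (10): 100; 101; 111; 120; 121; 200; 201; 211; 220; 221
TSO (10): 100; 101; 111; 120; 121; 200; 201; 211; 220; 221
PSO (12): 100; 101; 110; 111; 120; 121; 200; 201; 210; 211; 220; 221
target 210 ∈ {PSO}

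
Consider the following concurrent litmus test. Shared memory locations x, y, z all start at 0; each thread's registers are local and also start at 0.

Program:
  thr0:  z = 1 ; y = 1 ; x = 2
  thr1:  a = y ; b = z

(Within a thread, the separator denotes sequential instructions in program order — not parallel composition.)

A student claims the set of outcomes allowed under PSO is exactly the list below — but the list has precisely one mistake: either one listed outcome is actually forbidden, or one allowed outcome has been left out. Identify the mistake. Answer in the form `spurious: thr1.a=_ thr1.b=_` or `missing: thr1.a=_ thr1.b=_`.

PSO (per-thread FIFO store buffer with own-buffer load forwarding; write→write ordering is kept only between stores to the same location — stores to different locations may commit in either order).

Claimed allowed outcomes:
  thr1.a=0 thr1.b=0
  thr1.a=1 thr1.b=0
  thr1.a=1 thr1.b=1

outcome vector order: (thr1.a,thr1.b)
[PSO] allowed = {<0 0>, <0 1>, <1 0>, <1 1>}
PSO∖claimed = {<0 1>}

missing: thr1.a=0 thr1.b=1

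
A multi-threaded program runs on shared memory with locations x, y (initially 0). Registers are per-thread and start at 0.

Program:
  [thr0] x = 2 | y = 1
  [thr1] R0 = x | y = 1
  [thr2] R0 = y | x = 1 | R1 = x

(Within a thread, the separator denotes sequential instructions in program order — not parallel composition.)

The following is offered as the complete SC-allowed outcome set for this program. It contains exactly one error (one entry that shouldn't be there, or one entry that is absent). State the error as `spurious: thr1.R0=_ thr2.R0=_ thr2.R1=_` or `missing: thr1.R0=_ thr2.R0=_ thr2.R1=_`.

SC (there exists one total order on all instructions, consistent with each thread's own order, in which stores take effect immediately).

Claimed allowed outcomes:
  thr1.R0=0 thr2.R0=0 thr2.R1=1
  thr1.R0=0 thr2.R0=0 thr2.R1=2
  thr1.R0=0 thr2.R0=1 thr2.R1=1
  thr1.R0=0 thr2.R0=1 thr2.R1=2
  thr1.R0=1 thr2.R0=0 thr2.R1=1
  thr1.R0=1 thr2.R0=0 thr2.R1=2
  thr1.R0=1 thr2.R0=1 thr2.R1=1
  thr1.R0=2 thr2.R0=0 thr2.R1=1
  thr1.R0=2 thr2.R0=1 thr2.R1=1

outcome vector order: (thr1.R0,thr2.R0,thr2.R1)
[SC] allowed = {001; 002; 011; 012; 101; 102; 111; 201; 202; 211}
SC∖claimed = {202}

missing: thr1.R0=2 thr2.R0=0 thr2.R1=2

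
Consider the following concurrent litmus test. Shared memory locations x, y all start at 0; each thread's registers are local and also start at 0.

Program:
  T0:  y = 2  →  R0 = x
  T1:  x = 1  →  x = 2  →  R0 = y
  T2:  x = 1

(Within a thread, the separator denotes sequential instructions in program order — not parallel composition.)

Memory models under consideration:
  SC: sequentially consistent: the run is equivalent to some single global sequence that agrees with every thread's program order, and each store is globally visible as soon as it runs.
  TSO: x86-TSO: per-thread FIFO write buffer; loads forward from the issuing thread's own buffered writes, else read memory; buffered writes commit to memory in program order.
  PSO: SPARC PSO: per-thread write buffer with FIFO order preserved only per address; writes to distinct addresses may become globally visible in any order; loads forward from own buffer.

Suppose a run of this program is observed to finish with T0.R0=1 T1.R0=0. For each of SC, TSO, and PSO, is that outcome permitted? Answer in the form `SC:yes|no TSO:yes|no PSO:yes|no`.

outcome vector order: (T0.R0,T1.R0)
under SC → <0 2> <1 0> <1 2> <2 0> <2 2>
under TSO → <0 0> <0 2> <1 0> <1 2> <2 0> <2 2>
under PSO → <0 0> <0 2> <1 0> <1 2> <2 0> <2 2>
target <1 0> ∈ {SC,TSO,PSO}

SC:yes TSO:yes PSO:yes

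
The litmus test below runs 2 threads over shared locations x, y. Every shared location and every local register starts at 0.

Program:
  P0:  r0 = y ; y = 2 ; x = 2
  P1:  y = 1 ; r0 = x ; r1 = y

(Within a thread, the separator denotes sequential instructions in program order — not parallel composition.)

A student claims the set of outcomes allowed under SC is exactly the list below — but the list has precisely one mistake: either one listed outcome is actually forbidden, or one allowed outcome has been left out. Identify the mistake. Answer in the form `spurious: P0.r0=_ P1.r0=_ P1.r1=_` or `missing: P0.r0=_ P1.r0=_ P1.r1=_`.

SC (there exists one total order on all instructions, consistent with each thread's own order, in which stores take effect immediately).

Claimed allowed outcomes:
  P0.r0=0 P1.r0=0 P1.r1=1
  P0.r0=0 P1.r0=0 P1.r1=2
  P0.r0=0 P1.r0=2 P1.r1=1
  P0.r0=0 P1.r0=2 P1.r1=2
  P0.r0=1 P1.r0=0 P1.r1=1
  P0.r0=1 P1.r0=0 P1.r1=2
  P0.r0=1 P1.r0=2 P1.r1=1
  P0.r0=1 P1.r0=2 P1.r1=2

spurious: P0.r0=1 P1.r0=2 P1.r1=1

outcome vector order: (P0.r0,P1.r0,P1.r1)
[SC] allowed = {0/0/1, 0/0/2, 0/2/1, 0/2/2, 1/0/1, 1/0/2, 1/2/2}
claimed∖SC = {1/2/1}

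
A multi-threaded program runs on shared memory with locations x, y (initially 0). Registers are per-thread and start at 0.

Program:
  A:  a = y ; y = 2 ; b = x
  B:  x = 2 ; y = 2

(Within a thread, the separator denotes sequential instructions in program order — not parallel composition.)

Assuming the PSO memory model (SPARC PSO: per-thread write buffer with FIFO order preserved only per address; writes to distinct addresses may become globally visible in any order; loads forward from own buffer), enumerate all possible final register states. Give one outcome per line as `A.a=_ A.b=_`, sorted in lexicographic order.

outcome vector order: (A.a,A.b)
|PSO outcomes| = 4

A.a=0 A.b=0
A.a=0 A.b=2
A.a=2 A.b=0
A.a=2 A.b=2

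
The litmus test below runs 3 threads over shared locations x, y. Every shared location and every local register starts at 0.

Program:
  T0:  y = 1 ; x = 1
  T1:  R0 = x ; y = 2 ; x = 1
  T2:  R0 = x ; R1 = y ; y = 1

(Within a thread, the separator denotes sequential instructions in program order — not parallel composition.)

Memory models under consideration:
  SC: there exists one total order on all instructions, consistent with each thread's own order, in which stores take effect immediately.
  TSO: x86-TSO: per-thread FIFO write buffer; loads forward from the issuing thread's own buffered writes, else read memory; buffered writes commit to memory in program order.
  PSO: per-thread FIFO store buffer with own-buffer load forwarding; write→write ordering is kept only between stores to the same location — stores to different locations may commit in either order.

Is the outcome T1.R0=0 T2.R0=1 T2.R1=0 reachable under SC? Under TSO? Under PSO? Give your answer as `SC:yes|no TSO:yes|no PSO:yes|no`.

outcome vector order: (T1.R0,T2.R0,T2.R1)
SC: 10 outcomes — {000; 001; 002; 011; 012; 100; 101; 102; 111; 112}
TSO: 10 outcomes — {000; 001; 002; 011; 012; 100; 101; 102; 111; 112}
PSO: 12 outcomes — {000; 001; 002; 010; 011; 012; 100; 101; 102; 110; 111; 112}
target 010 ∈ {PSO}

SC:no TSO:no PSO:yes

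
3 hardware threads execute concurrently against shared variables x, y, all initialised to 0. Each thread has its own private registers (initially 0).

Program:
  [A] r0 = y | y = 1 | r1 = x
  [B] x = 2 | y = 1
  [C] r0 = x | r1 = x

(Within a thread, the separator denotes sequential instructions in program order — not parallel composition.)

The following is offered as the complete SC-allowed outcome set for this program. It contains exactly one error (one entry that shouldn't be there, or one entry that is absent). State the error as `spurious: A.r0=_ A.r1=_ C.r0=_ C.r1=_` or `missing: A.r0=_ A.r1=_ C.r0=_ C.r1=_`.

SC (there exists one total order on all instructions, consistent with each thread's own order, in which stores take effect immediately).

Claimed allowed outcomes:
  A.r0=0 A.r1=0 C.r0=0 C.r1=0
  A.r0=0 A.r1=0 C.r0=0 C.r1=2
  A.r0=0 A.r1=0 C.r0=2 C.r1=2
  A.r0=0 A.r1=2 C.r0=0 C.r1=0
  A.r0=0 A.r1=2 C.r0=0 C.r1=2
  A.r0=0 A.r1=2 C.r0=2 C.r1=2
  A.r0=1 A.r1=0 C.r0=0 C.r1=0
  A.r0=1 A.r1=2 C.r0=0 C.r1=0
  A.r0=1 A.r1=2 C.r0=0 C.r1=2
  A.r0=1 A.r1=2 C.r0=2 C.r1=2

spurious: A.r0=1 A.r1=0 C.r0=0 C.r1=0

outcome vector order: (A.r0,A.r1,C.r0,C.r1)
SC: 9 outcomes — {(0,0,0,0) (0,0,0,2) (0,0,2,2) (0,2,0,0) (0,2,0,2) (0,2,2,2) (1,2,0,0) (1,2,0,2) (1,2,2,2)}
claimed∖SC = {(1,0,0,0)}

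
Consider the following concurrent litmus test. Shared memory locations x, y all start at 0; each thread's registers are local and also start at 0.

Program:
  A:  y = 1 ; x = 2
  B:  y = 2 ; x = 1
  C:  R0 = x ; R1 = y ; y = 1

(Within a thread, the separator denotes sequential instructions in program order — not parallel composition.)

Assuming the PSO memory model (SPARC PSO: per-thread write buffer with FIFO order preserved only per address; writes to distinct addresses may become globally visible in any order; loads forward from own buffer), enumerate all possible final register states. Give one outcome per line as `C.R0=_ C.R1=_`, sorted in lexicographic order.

C.R0=0 C.R1=0
C.R0=0 C.R1=1
C.R0=0 C.R1=2
C.R0=1 C.R1=0
C.R0=1 C.R1=1
C.R0=1 C.R1=2
C.R0=2 C.R1=0
C.R0=2 C.R1=1
C.R0=2 C.R1=2

outcome vector order: (C.R0,C.R1)
|PSO outcomes| = 9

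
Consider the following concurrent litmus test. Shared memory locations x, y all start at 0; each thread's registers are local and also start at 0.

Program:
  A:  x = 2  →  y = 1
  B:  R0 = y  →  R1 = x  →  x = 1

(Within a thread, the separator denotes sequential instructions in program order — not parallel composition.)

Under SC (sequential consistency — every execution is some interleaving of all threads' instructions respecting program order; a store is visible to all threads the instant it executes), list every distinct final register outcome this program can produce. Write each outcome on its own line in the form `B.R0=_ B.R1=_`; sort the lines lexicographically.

B.R0=0 B.R1=0
B.R0=0 B.R1=2
B.R0=1 B.R1=2

outcome vector order: (B.R0,B.R1)
|SC outcomes| = 3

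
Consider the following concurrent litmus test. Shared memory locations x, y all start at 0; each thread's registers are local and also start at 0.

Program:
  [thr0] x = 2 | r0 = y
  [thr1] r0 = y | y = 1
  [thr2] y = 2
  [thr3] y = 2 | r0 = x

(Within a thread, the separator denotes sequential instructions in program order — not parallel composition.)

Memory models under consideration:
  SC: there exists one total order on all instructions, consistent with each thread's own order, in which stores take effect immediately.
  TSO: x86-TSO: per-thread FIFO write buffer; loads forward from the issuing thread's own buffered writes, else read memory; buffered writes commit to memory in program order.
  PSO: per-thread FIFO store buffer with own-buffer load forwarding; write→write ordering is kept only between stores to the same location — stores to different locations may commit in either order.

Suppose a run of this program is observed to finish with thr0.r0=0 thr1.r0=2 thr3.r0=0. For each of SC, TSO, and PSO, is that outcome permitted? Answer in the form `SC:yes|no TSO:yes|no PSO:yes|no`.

outcome vector order: (thr0.r0,thr1.r0,thr3.r0)
SC (10): 002, 022, 100, 102, 120, 122, 200, 202, 220, 222
TSO (12): 000, 002, 020, 022, 100, 102, 120, 122, 200, 202, 220, 222
PSO (12): 000, 002, 020, 022, 100, 102, 120, 122, 200, 202, 220, 222
target 020 ∈ {TSO,PSO}

SC:no TSO:yes PSO:yes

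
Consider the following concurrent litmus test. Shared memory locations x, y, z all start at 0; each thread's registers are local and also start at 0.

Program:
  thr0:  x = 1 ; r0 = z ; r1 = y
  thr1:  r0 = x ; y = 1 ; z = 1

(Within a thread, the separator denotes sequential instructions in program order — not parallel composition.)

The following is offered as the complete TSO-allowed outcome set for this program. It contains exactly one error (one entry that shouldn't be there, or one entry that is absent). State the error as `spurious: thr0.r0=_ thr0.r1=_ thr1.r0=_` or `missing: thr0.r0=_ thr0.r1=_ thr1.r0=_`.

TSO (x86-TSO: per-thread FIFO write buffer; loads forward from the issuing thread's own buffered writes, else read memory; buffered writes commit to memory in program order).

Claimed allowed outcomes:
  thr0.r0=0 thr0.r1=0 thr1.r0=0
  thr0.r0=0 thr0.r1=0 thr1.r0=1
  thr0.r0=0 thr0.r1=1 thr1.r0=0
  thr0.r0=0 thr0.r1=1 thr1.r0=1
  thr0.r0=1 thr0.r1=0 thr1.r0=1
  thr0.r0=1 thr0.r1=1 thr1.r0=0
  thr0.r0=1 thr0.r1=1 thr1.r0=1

spurious: thr0.r0=1 thr0.r1=0 thr1.r0=1

outcome vector order: (thr0.r0,thr0.r1,thr1.r0)
TSO (6): 000; 001; 010; 011; 110; 111
claimed∖TSO = {101}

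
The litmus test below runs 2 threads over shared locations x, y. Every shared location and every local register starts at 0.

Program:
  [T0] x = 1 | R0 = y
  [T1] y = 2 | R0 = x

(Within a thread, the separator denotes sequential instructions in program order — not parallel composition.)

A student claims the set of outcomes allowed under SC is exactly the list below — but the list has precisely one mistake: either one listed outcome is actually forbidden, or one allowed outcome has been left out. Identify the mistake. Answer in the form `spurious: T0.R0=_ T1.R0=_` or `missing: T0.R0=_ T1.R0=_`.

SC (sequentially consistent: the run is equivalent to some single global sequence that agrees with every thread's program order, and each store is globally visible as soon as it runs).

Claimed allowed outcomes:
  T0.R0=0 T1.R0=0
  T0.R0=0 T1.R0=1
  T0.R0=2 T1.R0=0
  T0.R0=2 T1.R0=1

outcome vector order: (T0.R0,T1.R0)
SC: 3 outcomes — {(0,1), (2,0), (2,1)}
claimed∖SC = {(0,0)}

spurious: T0.R0=0 T1.R0=0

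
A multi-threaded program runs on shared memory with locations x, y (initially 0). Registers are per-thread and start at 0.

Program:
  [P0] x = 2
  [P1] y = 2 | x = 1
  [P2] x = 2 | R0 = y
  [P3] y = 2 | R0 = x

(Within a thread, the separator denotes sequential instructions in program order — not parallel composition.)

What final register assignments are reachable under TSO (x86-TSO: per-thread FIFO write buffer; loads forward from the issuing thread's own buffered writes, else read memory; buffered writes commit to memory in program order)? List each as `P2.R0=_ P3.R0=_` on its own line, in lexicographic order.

P2.R0=0 P3.R0=0
P2.R0=0 P3.R0=1
P2.R0=0 P3.R0=2
P2.R0=2 P3.R0=0
P2.R0=2 P3.R0=1
P2.R0=2 P3.R0=2

outcome vector order: (P2.R0,P3.R0)
|TSO outcomes| = 6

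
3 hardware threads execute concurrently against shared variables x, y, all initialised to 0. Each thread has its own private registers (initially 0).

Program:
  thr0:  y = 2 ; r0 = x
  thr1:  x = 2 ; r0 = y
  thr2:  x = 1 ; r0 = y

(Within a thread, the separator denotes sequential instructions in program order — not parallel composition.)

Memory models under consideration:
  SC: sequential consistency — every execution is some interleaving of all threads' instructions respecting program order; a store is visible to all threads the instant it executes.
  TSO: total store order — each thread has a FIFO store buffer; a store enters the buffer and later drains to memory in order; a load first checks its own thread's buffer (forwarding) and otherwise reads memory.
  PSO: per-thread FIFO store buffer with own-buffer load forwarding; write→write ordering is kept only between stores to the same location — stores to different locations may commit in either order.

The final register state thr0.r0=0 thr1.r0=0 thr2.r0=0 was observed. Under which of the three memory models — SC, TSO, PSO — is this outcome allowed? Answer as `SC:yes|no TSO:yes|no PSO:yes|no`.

outcome vector order: (thr0.r0,thr1.r0,thr2.r0)
SC (9): 0/2/2 1/0/0 1/0/2 1/2/0 1/2/2 2/0/0 2/0/2 2/2/0 2/2/2
TSO (12): 0/0/0 0/0/2 0/2/0 0/2/2 1/0/0 1/0/2 1/2/0 1/2/2 2/0/0 2/0/2 2/2/0 2/2/2
PSO (12): 0/0/0 0/0/2 0/2/0 0/2/2 1/0/0 1/0/2 1/2/0 1/2/2 2/0/0 2/0/2 2/2/0 2/2/2
target 0/0/0 ∈ {TSO,PSO}

SC:no TSO:yes PSO:yes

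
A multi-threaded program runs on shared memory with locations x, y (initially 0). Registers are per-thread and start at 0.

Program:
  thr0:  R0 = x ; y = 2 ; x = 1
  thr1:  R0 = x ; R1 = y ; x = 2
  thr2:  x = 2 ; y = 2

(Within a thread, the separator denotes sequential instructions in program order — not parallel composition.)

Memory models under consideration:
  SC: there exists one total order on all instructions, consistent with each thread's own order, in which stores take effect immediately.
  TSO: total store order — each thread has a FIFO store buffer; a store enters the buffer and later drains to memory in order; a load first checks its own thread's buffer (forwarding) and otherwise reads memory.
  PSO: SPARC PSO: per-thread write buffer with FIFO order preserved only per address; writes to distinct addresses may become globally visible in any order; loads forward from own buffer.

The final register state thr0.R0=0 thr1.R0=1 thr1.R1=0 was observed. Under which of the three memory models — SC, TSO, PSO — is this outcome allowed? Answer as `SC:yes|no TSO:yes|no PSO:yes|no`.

SC:no TSO:no PSO:yes

outcome vector order: (thr0.R0,thr1.R0,thr1.R1)
under SC → 0/0/0; 0/0/2; 0/1/2; 0/2/0; 0/2/2; 2/0/0; 2/0/2; 2/1/2; 2/2/0; 2/2/2
under TSO → 0/0/0; 0/0/2; 0/1/2; 0/2/0; 0/2/2; 2/0/0; 2/0/2; 2/1/2; 2/2/0; 2/2/2
under PSO → 0/0/0; 0/0/2; 0/1/0; 0/1/2; 0/2/0; 0/2/2; 2/0/0; 2/0/2; 2/1/0; 2/1/2; 2/2/0; 2/2/2
target 0/1/0 ∈ {PSO}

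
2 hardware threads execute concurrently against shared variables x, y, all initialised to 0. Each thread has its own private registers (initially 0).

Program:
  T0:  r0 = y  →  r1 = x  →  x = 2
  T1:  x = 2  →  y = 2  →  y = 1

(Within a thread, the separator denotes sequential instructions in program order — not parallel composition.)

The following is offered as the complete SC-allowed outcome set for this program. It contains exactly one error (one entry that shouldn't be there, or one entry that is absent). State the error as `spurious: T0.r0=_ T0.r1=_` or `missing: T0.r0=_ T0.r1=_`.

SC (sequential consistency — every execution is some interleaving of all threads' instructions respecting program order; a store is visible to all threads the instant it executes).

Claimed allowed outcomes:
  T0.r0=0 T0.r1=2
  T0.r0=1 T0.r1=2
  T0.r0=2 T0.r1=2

missing: T0.r0=0 T0.r1=0

outcome vector order: (T0.r0,T0.r1)
under SC → 00; 02; 12; 22
SC∖claimed = {00}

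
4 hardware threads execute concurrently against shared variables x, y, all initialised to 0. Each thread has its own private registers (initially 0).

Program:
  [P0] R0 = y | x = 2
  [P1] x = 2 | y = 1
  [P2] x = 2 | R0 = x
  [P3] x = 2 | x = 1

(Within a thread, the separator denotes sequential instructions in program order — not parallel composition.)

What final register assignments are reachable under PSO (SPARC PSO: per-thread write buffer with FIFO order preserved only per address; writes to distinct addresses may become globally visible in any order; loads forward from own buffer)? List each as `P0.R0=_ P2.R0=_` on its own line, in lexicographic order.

outcome vector order: (P0.R0,P2.R0)
|PSO outcomes| = 4

P0.R0=0 P2.R0=1
P0.R0=0 P2.R0=2
P0.R0=1 P2.R0=1
P0.R0=1 P2.R0=2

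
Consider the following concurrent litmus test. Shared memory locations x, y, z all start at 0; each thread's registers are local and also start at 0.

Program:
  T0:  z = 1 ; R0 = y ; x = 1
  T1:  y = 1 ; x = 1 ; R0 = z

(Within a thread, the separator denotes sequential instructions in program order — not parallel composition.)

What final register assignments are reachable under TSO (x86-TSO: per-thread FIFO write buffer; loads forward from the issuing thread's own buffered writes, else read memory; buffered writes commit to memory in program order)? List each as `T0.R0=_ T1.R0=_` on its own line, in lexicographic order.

outcome vector order: (T0.R0,T1.R0)
|TSO outcomes| = 4

T0.R0=0 T1.R0=0
T0.R0=0 T1.R0=1
T0.R0=1 T1.R0=0
T0.R0=1 T1.R0=1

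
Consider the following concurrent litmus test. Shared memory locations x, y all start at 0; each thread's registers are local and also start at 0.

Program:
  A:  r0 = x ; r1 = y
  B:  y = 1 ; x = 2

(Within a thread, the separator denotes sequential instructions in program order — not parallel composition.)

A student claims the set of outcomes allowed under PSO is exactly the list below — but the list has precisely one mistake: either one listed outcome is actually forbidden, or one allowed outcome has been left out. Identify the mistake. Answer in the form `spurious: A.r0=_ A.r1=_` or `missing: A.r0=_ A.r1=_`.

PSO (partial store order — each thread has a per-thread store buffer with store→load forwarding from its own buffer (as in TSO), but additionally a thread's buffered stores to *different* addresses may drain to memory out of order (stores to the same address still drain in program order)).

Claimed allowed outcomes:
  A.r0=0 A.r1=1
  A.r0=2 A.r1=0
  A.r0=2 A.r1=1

missing: A.r0=0 A.r1=0

outcome vector order: (A.r0,A.r1)
PSO (4): 0/0 0/1 2/0 2/1
PSO∖claimed = {0/0}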